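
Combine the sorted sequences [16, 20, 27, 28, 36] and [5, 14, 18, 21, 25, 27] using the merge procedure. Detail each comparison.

Merging process:

Compare 16 vs 5: take 5 from right. Merged: [5]
Compare 16 vs 14: take 14 from right. Merged: [5, 14]
Compare 16 vs 18: take 16 from left. Merged: [5, 14, 16]
Compare 20 vs 18: take 18 from right. Merged: [5, 14, 16, 18]
Compare 20 vs 21: take 20 from left. Merged: [5, 14, 16, 18, 20]
Compare 27 vs 21: take 21 from right. Merged: [5, 14, 16, 18, 20, 21]
Compare 27 vs 25: take 25 from right. Merged: [5, 14, 16, 18, 20, 21, 25]
Compare 27 vs 27: take 27 from left. Merged: [5, 14, 16, 18, 20, 21, 25, 27]
Compare 28 vs 27: take 27 from right. Merged: [5, 14, 16, 18, 20, 21, 25, 27, 27]
Append remaining from left: [28, 36]. Merged: [5, 14, 16, 18, 20, 21, 25, 27, 27, 28, 36]

Final merged array: [5, 14, 16, 18, 20, 21, 25, 27, 27, 28, 36]
Total comparisons: 9

The merged array is [5, 14, 16, 18, 20, 21, 25, 27, 27, 28, 36], requiring 9 comparisons. The merge step runs in O(n) time where n is the total number of elements.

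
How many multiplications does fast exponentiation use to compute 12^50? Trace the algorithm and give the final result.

Computing 12^50 by squaring (build up from 12^1; each line after the first costs one multiplication):

12^1 = 12
12^2 = (12^1)^2 = 12^2 = 144
12^3 = 12 * 12^2 = 12 * 144 = 1728
12^6 = (12^3)^2 = 1728^2 = 2985984
12^12 = (12^6)^2 = 2985984^2 = 8916100448256
12^24 = (12^12)^2 = 8916100448256^2 = 79496847203390844133441536
12^25 = 12 * 12^24 = 12 * 79496847203390844133441536 = 953962166440690129601298432
12^50 = (12^25)^2 = 953962166440690129601298432^2 = 910043815000214977332758527534256632492715260325658624

Result: 910043815000214977332758527534256632492715260325658624
Multiplications needed: 7 (7 lines after 12^1)

12^50 = 910043815000214977332758527534256632492715260325658624. Using exponentiation by squaring, this requires 7 multiplications. The key idea: if the exponent is even, square the half-power; if odd, multiply by the base once.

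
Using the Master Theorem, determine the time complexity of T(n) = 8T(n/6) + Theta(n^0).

Master Theorem for T(n) = 8T(n/6) + O(n^0):

a = 8, b = 6, c = 0
log_b(a) = log_6(8) = 1.1606

Case 1: c = 0 < log_6(8) = 1.1606
T(n) = O(n^(log_6 8))

For T(n) = 8T(n/6) + O(n^0): log_6(8) = 1.1606. This is Case 1 of the Master Theorem (c < log_b(a), work dominated by leaves), giving O(n^(log_6 8)).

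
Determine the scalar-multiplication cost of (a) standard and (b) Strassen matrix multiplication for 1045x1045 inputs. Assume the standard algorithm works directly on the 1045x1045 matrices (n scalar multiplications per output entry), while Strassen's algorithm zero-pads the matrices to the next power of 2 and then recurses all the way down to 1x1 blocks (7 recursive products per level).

Matrix multiplication for 1045x1045 matrices:

Strassen's algorithm requires power-of-2 dimensions. Pad 1045x1045 to 2048x2048 (next power of 2).

Standard algorithm: 1045^3 = 1141166125 multiplications
Strassen's algorithm: 7^(log2(2048)) = 7^11 = 1977326743 multiplications
Difference: 1141166125 - 1977326743 = -836160618 (Strassen uses MORE here due to padding overhead — for small or just-over-power-of-2 n, padding can outweigh the per-level savings)

Standard: 1141166125 multiplications (1045^3). Strassen: 1977326743 multiplications (7^11, after padding to 2048x2048). Strassen reduces 8 recursive multiplications to 7 at each level.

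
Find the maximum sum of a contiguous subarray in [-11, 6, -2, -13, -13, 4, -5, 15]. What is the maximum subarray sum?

Using Kadane's algorithm on [-11, 6, -2, -13, -13, 4, -5, 15]:

Scanning through the array:
Position 1 (value 6): max_ending_here = 6, max_so_far = 6
Position 2 (value -2): max_ending_here = 4, max_so_far = 6
Position 3 (value -13): max_ending_here = -9, max_so_far = 6
Position 4 (value -13): max_ending_here = -13, max_so_far = 6
Position 5 (value 4): max_ending_here = 4, max_so_far = 6
Position 6 (value -5): max_ending_here = -1, max_so_far = 6
Position 7 (value 15): max_ending_here = 15, max_so_far = 15

Maximum subarray: [15]
Maximum sum: 15

The maximum subarray is [15] with sum 15. This subarray runs from index 7 to index 7.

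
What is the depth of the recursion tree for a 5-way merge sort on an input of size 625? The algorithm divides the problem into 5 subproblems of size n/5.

For divide and conquer with division factor 5:

Problem sizes at each level:
Level 0: 625
Level 1: 125
Level 2: 25
Level 3: 5
Level 4: 1

The root is level 0 and the size-1 base case is level 4 (the tree spans levels 0 through 4, i.e. 5 levels counting the root), so the depth is the number of divisions: log_5(625) = 4

The recursion tree depth is log_5(625) = 4. At each level, the problem size is divided by 5, so it takes 4 divisions to reduce to a base case of size 1. The algorithm makes 5 recursive calls at each level.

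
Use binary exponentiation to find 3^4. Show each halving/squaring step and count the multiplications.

Computing 3^4 by squaring (build up from 3^1; each line after the first costs one multiplication):

3^1 = 3
3^2 = (3^1)^2 = 3^2 = 9
3^4 = (3^2)^2 = 9^2 = 81

Result: 81
Multiplications needed: 2 (2 lines after 3^1)

3^4 = 81. Using exponentiation by squaring, this requires 2 multiplications. The key idea: if the exponent is even, square the half-power; if odd, multiply by the base once.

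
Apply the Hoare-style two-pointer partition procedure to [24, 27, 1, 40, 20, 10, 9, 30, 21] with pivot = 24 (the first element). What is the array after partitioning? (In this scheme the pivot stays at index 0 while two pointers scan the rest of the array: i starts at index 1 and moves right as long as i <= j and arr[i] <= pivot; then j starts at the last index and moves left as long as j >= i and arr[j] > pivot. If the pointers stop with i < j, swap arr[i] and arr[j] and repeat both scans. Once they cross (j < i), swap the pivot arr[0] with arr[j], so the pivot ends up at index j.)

Hoare-style two-pointer partition with pivot = 24:

Initial array: [24, 27, 1, 40, 20, 10, 9, 30, 21]

Pointers start at i = 1, j = 8.
i stops at index 1 (arr[1]=27 > 24), j stops at index 8 (arr[8]=21 <= 24): swap arr[1] and arr[8], array becomes [24, 21, 1, 40, 20, 10, 9, 30, 27]
i stops at index 3 (arr[3]=40 > 24), j stops at index 6 (arr[6]=9 <= 24): swap arr[3] and arr[6], array becomes [24, 21, 1, 9, 20, 10, 40, 30, 27]
i ends at 6, j ends at 5: the pointers have crossed (j < i), so scanning stops.

Swap pivot arr[0] with arr[5] to place pivot at position 5: [10, 21, 1, 9, 20, 24, 40, 30, 27]
Pivot position: 5

After partitioning with pivot 24, the array becomes [10, 21, 1, 9, 20, 24, 40, 30, 27]. The pivot is placed at index 5. All elements to the left of the pivot are <= 24, and all elements to the right are > 24.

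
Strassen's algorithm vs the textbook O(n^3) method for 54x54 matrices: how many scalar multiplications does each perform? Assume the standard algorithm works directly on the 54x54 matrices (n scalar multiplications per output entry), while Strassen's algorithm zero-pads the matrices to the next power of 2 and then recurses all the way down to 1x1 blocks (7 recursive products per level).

Matrix multiplication for 54x54 matrices:

Strassen's algorithm requires power-of-2 dimensions. Pad 54x54 to 64x64 (next power of 2).

Standard algorithm: 54^3 = 157464 multiplications
Strassen's algorithm: 7^(log2(64)) = 7^6 = 117649 multiplications
Savings: 157464 - 117649 = 39815 multiplications

Standard: 157464 multiplications (54^3). Strassen: 117649 multiplications (7^6, after padding to 64x64). Strassen reduces 8 recursive multiplications to 7 at each level.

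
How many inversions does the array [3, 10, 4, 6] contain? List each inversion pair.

Finding inversions in [3, 10, 4, 6]:

(1, 2): arr[1]=10 > arr[2]=4
(1, 3): arr[1]=10 > arr[3]=6

Total inversions: 2

The array has 2 inversion(s): (1,2), (1,3). Each pair (i,j) satisfies i < j and arr[i] > arr[j].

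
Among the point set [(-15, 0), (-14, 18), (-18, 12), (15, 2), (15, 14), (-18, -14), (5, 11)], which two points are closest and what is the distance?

Computing all pairwise distances among 7 points:

d((-15, 0), (-14, 18)) = 18.0278
d((-15, 0), (-18, 12)) = 12.3693
d((-15, 0), (15, 2)) = 30.0666
d((-15, 0), (15, 14)) = 33.1059
d((-15, 0), (-18, -14)) = 14.3178
d((-15, 0), (5, 11)) = 22.8254
d((-14, 18), (-18, 12)) = 7.2111 <-- minimum
d((-14, 18), (15, 2)) = 33.121
d((-14, 18), (15, 14)) = 29.2746
d((-14, 18), (-18, -14)) = 32.249
d((-14, 18), (5, 11)) = 20.2485
d((-18, 12), (15, 2)) = 34.4819
d((-18, 12), (15, 14)) = 33.0606
d((-18, 12), (-18, -14)) = 26.0
d((-18, 12), (5, 11)) = 23.0217
d((15, 2), (15, 14)) = 12.0
d((15, 2), (-18, -14)) = 36.6742
d((15, 2), (5, 11)) = 13.4536
d((15, 14), (-18, -14)) = 43.2782
d((15, 14), (5, 11)) = 10.4403
d((-18, -14), (5, 11)) = 33.9706

Closest pair: (-14, 18) and (-18, 12) with distance 7.2111

The closest pair is (-14, 18) and (-18, 12) with Euclidean distance 7.2111. For 7 points, brute-force pairwise comparison is shown above. For large n, the divide-and-conquer algorithm (sort by x, recurse on halves, check the dividing strip) achieves O(n log n).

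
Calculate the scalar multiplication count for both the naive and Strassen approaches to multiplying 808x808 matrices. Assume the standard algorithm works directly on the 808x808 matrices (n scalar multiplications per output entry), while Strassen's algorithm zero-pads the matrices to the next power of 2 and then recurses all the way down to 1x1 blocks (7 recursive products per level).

Matrix multiplication for 808x808 matrices:

Strassen's algorithm requires power-of-2 dimensions. Pad 808x808 to 1024x1024 (next power of 2).

Standard algorithm: 808^3 = 527514112 multiplications
Strassen's algorithm: 7^(log2(1024)) = 7^10 = 282475249 multiplications
Savings: 527514112 - 282475249 = 245038863 multiplications

Standard: 527514112 multiplications (808^3). Strassen: 282475249 multiplications (7^10, after padding to 1024x1024). Strassen reduces 8 recursive multiplications to 7 at each level.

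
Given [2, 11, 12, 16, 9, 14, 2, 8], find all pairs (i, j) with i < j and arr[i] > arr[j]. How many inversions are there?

Finding inversions in [2, 11, 12, 16, 9, 14, 2, 8]:

(1, 4): arr[1]=11 > arr[4]=9
(1, 6): arr[1]=11 > arr[6]=2
(1, 7): arr[1]=11 > arr[7]=8
(2, 4): arr[2]=12 > arr[4]=9
(2, 6): arr[2]=12 > arr[6]=2
(2, 7): arr[2]=12 > arr[7]=8
(3, 4): arr[3]=16 > arr[4]=9
(3, 5): arr[3]=16 > arr[5]=14
(3, 6): arr[3]=16 > arr[6]=2
(3, 7): arr[3]=16 > arr[7]=8
(4, 6): arr[4]=9 > arr[6]=2
(4, 7): arr[4]=9 > arr[7]=8
(5, 6): arr[5]=14 > arr[6]=2
(5, 7): arr[5]=14 > arr[7]=8

Total inversions: 14

The array has 14 inversion(s): (1,4), (1,6), (1,7), (2,4), (2,6), (2,7), (3,4), (3,5), (3,6), (3,7), (4,6), (4,7), (5,6), (5,7). Each pair (i,j) satisfies i < j and arr[i] > arr[j].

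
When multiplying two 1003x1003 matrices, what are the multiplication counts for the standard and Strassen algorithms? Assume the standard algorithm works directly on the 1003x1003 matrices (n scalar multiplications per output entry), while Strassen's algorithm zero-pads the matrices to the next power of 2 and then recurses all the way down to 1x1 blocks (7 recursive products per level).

Matrix multiplication for 1003x1003 matrices:

Strassen's algorithm requires power-of-2 dimensions. Pad 1003x1003 to 1024x1024 (next power of 2).

Standard algorithm: 1003^3 = 1009027027 multiplications
Strassen's algorithm: 7^(log2(1024)) = 7^10 = 282475249 multiplications
Savings: 1009027027 - 282475249 = 726551778 multiplications

Standard: 1009027027 multiplications (1003^3). Strassen: 282475249 multiplications (7^10, after padding to 1024x1024). Strassen reduces 8 recursive multiplications to 7 at each level.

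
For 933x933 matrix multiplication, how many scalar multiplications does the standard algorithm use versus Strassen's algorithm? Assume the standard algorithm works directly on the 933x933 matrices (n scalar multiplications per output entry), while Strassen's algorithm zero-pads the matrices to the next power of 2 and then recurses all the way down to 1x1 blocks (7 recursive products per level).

Matrix multiplication for 933x933 matrices:

Strassen's algorithm requires power-of-2 dimensions. Pad 933x933 to 1024x1024 (next power of 2).

Standard algorithm: 933^3 = 812166237 multiplications
Strassen's algorithm: 7^(log2(1024)) = 7^10 = 282475249 multiplications
Savings: 812166237 - 282475249 = 529690988 multiplications

Standard: 812166237 multiplications (933^3). Strassen: 282475249 multiplications (7^10, after padding to 1024x1024). Strassen reduces 8 recursive multiplications to 7 at each level.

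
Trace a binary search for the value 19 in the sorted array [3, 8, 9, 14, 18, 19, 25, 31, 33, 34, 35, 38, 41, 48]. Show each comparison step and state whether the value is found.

Binary search for 19 in [3, 8, 9, 14, 18, 19, 25, 31, 33, 34, 35, 38, 41, 48]:

lo=0, hi=13, mid=6, arr[mid]=25 -> 25 > 19, search left half
lo=0, hi=5, mid=2, arr[mid]=9 -> 9 < 19, search right half
lo=3, hi=5, mid=4, arr[mid]=18 -> 18 < 19, search right half
lo=5, hi=5, mid=5, arr[mid]=19 -> Found target at index 5!

Binary search finds 19 at index 5 after 4 comparisons. The search repeatedly halves the search space by comparing with the middle element.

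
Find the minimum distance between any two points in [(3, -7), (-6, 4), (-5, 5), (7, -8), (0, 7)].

Computing all pairwise distances among 5 points:

d((3, -7), (-6, 4)) = 14.2127
d((3, -7), (-5, 5)) = 14.4222
d((3, -7), (7, -8)) = 4.1231
d((3, -7), (0, 7)) = 14.3178
d((-6, 4), (-5, 5)) = 1.4142 <-- minimum
d((-6, 4), (7, -8)) = 17.6918
d((-6, 4), (0, 7)) = 6.7082
d((-5, 5), (7, -8)) = 17.6918
d((-5, 5), (0, 7)) = 5.3852
d((7, -8), (0, 7)) = 16.5529

Closest pair: (-6, 4) and (-5, 5) with distance 1.4142

The closest pair is (-6, 4) and (-5, 5) with Euclidean distance 1.4142. For 5 points, brute-force pairwise comparison is shown above. For large n, the divide-and-conquer algorithm (sort by x, recurse on halves, check the dividing strip) achieves O(n log n).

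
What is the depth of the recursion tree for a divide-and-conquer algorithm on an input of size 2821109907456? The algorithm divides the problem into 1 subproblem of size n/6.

For divide and conquer with division factor 6:

Problem sizes at each level:
Level 0: 2821109907456
Level 1: 470184984576
Level 2: 78364164096
Level 3: 13060694016
Level 4: 2176782336
Level 5: 362797056
Level 6: 60466176
Level 7: 10077696
Level 8: 1679616
Level 9: 279936
Level 10: 46656
Level 11: 7776
Level 12: 1296
Level 13: 216
Level 14: 36
Level 15: 6
Level 16: 1

The root is level 0 and the size-1 base case is level 16 (the tree spans levels 0 through 16, i.e. 17 levels counting the root), so the depth is the number of divisions: log_6(2821109907456) = 16

The recursion tree depth is log_6(2821109907456) = 16. At each level, the problem size is divided by 6, so it takes 16 divisions to reduce to a base case of size 1. The algorithm makes 1 recursive call at each level.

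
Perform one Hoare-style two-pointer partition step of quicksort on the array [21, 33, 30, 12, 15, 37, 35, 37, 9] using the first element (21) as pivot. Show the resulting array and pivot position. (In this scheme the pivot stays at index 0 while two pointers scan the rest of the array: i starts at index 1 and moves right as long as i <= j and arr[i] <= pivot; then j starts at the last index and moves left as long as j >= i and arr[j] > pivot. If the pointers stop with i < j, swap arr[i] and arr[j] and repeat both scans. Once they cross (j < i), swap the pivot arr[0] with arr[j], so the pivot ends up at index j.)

Hoare-style two-pointer partition with pivot = 21:

Initial array: [21, 33, 30, 12, 15, 37, 35, 37, 9]

Pointers start at i = 1, j = 8.
i stops at index 1 (arr[1]=33 > 21), j stops at index 8 (arr[8]=9 <= 21): swap arr[1] and arr[8], array becomes [21, 9, 30, 12, 15, 37, 35, 37, 33]
i stops at index 2 (arr[2]=30 > 21), j stops at index 4 (arr[4]=15 <= 21): swap arr[2] and arr[4], array becomes [21, 9, 15, 12, 30, 37, 35, 37, 33]
i ends at 4, j ends at 3: the pointers have crossed (j < i), so scanning stops.

Swap pivot arr[0] with arr[3] to place pivot at position 3: [12, 9, 15, 21, 30, 37, 35, 37, 33]
Pivot position: 3

After partitioning with pivot 21, the array becomes [12, 9, 15, 21, 30, 37, 35, 37, 33]. The pivot is placed at index 3. All elements to the left of the pivot are <= 21, and all elements to the right are > 21.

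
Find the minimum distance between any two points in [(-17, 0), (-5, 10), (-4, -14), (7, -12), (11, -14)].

Computing all pairwise distances among 5 points:

d((-17, 0), (-5, 10)) = 15.6205
d((-17, 0), (-4, -14)) = 19.105
d((-17, 0), (7, -12)) = 26.8328
d((-17, 0), (11, -14)) = 31.305
d((-5, 10), (-4, -14)) = 24.0208
d((-5, 10), (7, -12)) = 25.0599
d((-5, 10), (11, -14)) = 28.8444
d((-4, -14), (7, -12)) = 11.1803
d((-4, -14), (11, -14)) = 15.0
d((7, -12), (11, -14)) = 4.4721 <-- minimum

Closest pair: (7, -12) and (11, -14) with distance 4.4721

The closest pair is (7, -12) and (11, -14) with Euclidean distance 4.4721. For 5 points, brute-force pairwise comparison is shown above. For large n, the divide-and-conquer algorithm (sort by x, recurse on halves, check the dividing strip) achieves O(n log n).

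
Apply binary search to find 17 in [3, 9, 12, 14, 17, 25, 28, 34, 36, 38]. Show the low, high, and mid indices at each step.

Binary search for 17 in [3, 9, 12, 14, 17, 25, 28, 34, 36, 38]:

lo=0, hi=9, mid=4, arr[mid]=17 -> Found target at index 4!

Binary search finds 17 at index 4 after 1 comparisons. The search repeatedly halves the search space by comparing with the middle element.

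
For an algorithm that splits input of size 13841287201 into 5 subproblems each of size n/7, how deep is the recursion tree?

For divide and conquer with division factor 7:

Problem sizes at each level:
Level 0: 13841287201
Level 1: 1977326743
Level 2: 282475249
Level 3: 40353607
Level 4: 5764801
Level 5: 823543
Level 6: 117649
Level 7: 16807
Level 8: 2401
Level 9: 343
Level 10: 49
Level 11: 7
Level 12: 1

The root is level 0 and the size-1 base case is level 12 (the tree spans levels 0 through 12, i.e. 13 levels counting the root), so the depth is the number of divisions: log_7(13841287201) = 12

The recursion tree depth is log_7(13841287201) = 12. At each level, the problem size is divided by 7, so it takes 12 divisions to reduce to a base case of size 1. The algorithm makes 5 recursive calls at each level.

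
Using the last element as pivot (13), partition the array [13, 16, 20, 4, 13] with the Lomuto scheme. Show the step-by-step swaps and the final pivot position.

Lomuto partition with pivot = 13:

Initial array: [13, 16, 20, 4, 13]

arr[0]=13 <= 13: swap with position 0, array becomes [13, 16, 20, 4, 13]
arr[1]=16 > 13: no swap
arr[2]=20 > 13: no swap
arr[3]=4 <= 13: swap with position 1, array becomes [13, 4, 20, 16, 13]

Place pivot at position 2: [13, 4, 13, 16, 20]
Pivot position: 2

After partitioning with pivot 13, the array becomes [13, 4, 13, 16, 20]. The pivot is placed at index 2. All elements to the left of the pivot are <= 13, and all elements to the right are > 13.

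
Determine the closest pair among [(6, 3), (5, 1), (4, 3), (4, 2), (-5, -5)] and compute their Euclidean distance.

Computing all pairwise distances among 5 points:

d((6, 3), (5, 1)) = 2.2361
d((6, 3), (4, 3)) = 2.0
d((6, 3), (4, 2)) = 2.2361
d((6, 3), (-5, -5)) = 13.6015
d((5, 1), (4, 3)) = 2.2361
d((5, 1), (4, 2)) = 1.4142
d((5, 1), (-5, -5)) = 11.6619
d((4, 3), (4, 2)) = 1.0 <-- minimum
d((4, 3), (-5, -5)) = 12.0416
d((4, 2), (-5, -5)) = 11.4018

Closest pair: (4, 3) and (4, 2) with distance 1.0

The closest pair is (4, 3) and (4, 2) with Euclidean distance 1.0. For 5 points, brute-force pairwise comparison is shown above. For large n, the divide-and-conquer algorithm (sort by x, recurse on halves, check the dividing strip) achieves O(n log n).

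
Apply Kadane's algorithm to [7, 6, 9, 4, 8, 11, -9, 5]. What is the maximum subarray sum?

Using Kadane's algorithm on [7, 6, 9, 4, 8, 11, -9, 5]:

Scanning through the array:
Position 1 (value 6): max_ending_here = 13, max_so_far = 13
Position 2 (value 9): max_ending_here = 22, max_so_far = 22
Position 3 (value 4): max_ending_here = 26, max_so_far = 26
Position 4 (value 8): max_ending_here = 34, max_so_far = 34
Position 5 (value 11): max_ending_here = 45, max_so_far = 45
Position 6 (value -9): max_ending_here = 36, max_so_far = 45
Position 7 (value 5): max_ending_here = 41, max_so_far = 45

Maximum subarray: [7, 6, 9, 4, 8, 11]
Maximum sum: 45

The maximum subarray is [7, 6, 9, 4, 8, 11] with sum 45. This subarray runs from index 0 to index 5.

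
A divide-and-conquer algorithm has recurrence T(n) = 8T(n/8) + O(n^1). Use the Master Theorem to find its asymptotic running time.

Master Theorem for T(n) = 8T(n/8) + O(n^1):

a = 8, b = 8, c = 1
log_b(a) = log_8(8) = 1.0000

Case 2: c = 1 = log_8(8) = 1.0000
T(n) = O(n^1 log n) = O(n log n)

For T(n) = 8T(n/8) + O(n^1): log_8(8) = 1.0000. This is Case 2 of the Master Theorem (c = log_b(a), equal work at all levels), giving O(n log n).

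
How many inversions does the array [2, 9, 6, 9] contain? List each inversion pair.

Finding inversions in [2, 9, 6, 9]:

(1, 2): arr[1]=9 > arr[2]=6

Total inversions: 1

The array has 1 inversion(s): (1,2). Each pair (i,j) satisfies i < j and arr[i] > arr[j].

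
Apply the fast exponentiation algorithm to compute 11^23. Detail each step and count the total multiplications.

Computing 11^23 by squaring (build up from 11^1; each line after the first costs one multiplication):

11^1 = 11
11^2 = (11^1)^2 = 11^2 = 121
11^4 = (11^2)^2 = 121^2 = 14641
11^5 = 11 * 11^4 = 11 * 14641 = 161051
11^10 = (11^5)^2 = 161051^2 = 25937424601
11^11 = 11 * 11^10 = 11 * 25937424601 = 285311670611
11^22 = (11^11)^2 = 285311670611^2 = 81402749386839761113321
11^23 = 11 * 11^22 = 11 * 81402749386839761113321 = 895430243255237372246531

Result: 895430243255237372246531
Multiplications needed: 7 (7 lines after 11^1)

11^23 = 895430243255237372246531. Using exponentiation by squaring, this requires 7 multiplications. The key idea: if the exponent is even, square the half-power; if odd, multiply by the base once.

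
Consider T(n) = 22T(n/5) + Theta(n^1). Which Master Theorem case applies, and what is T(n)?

Master Theorem for T(n) = 22T(n/5) + O(n^1):

a = 22, b = 5, c = 1
log_b(a) = log_5(22) = 1.9206

Case 1: c = 1 < log_5(22) = 1.9206
T(n) = O(n^(log_5 22))

For T(n) = 22T(n/5) + O(n^1): log_5(22) = 1.9206. This is Case 1 of the Master Theorem (c < log_b(a), work dominated by leaves), giving O(n^(log_5 22)).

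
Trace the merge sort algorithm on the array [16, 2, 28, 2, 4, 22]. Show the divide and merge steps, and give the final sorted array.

Merge sort trace:

Split: [16, 2, 28, 2, 4, 22] -> [16, 2, 28] and [2, 4, 22]
  Split: [16, 2, 28] -> [16] and [2, 28]
    Split: [2, 28] -> [2] and [28]
    Merge: [2] + [28] -> [2, 28]
  Merge: [16] + [2, 28] -> [2, 16, 28]
  Split: [2, 4, 22] -> [2] and [4, 22]
    Split: [4, 22] -> [4] and [22]
    Merge: [4] + [22] -> [4, 22]
  Merge: [2] + [4, 22] -> [2, 4, 22]
Merge: [2, 16, 28] + [2, 4, 22] -> [2, 2, 4, 16, 22, 28]

Final sorted array: [2, 2, 4, 16, 22, 28]

The merge sort proceeds by recursively splitting the array and merging sorted halves.
After all merges, the sorted array is [2, 2, 4, 16, 22, 28].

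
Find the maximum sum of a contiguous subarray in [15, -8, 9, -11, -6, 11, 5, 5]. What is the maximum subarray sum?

Using Kadane's algorithm on [15, -8, 9, -11, -6, 11, 5, 5]:

Scanning through the array:
Position 1 (value -8): max_ending_here = 7, max_so_far = 15
Position 2 (value 9): max_ending_here = 16, max_so_far = 16
Position 3 (value -11): max_ending_here = 5, max_so_far = 16
Position 4 (value -6): max_ending_here = -1, max_so_far = 16
Position 5 (value 11): max_ending_here = 11, max_so_far = 16
Position 6 (value 5): max_ending_here = 16, max_so_far = 16
Position 7 (value 5): max_ending_here = 21, max_so_far = 21

Maximum subarray: [11, 5, 5]
Maximum sum: 21

The maximum subarray is [11, 5, 5] with sum 21. This subarray runs from index 5 to index 7.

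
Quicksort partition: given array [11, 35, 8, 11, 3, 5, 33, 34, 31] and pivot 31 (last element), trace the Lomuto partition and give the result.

Lomuto partition with pivot = 31:

Initial array: [11, 35, 8, 11, 3, 5, 33, 34, 31]

arr[0]=11 <= 31: swap with position 0, array becomes [11, 35, 8, 11, 3, 5, 33, 34, 31]
arr[1]=35 > 31: no swap
arr[2]=8 <= 31: swap with position 1, array becomes [11, 8, 35, 11, 3, 5, 33, 34, 31]
arr[3]=11 <= 31: swap with position 2, array becomes [11, 8, 11, 35, 3, 5, 33, 34, 31]
arr[4]=3 <= 31: swap with position 3, array becomes [11, 8, 11, 3, 35, 5, 33, 34, 31]
arr[5]=5 <= 31: swap with position 4, array becomes [11, 8, 11, 3, 5, 35, 33, 34, 31]
arr[6]=33 > 31: no swap
arr[7]=34 > 31: no swap

Place pivot at position 5: [11, 8, 11, 3, 5, 31, 33, 34, 35]
Pivot position: 5

After partitioning with pivot 31, the array becomes [11, 8, 11, 3, 5, 31, 33, 34, 35]. The pivot is placed at index 5. All elements to the left of the pivot are <= 31, and all elements to the right are > 31.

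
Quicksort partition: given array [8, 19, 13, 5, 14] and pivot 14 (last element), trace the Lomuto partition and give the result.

Lomuto partition with pivot = 14:

Initial array: [8, 19, 13, 5, 14]

arr[0]=8 <= 14: swap with position 0, array becomes [8, 19, 13, 5, 14]
arr[1]=19 > 14: no swap
arr[2]=13 <= 14: swap with position 1, array becomes [8, 13, 19, 5, 14]
arr[3]=5 <= 14: swap with position 2, array becomes [8, 13, 5, 19, 14]

Place pivot at position 3: [8, 13, 5, 14, 19]
Pivot position: 3

After partitioning with pivot 14, the array becomes [8, 13, 5, 14, 19]. The pivot is placed at index 3. All elements to the left of the pivot are <= 14, and all elements to the right are > 14.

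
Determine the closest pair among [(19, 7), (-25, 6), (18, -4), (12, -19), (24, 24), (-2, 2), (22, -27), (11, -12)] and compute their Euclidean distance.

Computing all pairwise distances among 8 points:

d((19, 7), (-25, 6)) = 44.0114
d((19, 7), (18, -4)) = 11.0454
d((19, 7), (12, -19)) = 26.9258
d((19, 7), (24, 24)) = 17.72
d((19, 7), (-2, 2)) = 21.587
d((19, 7), (22, -27)) = 34.1321
d((19, 7), (11, -12)) = 20.6155
d((-25, 6), (18, -4)) = 44.1475
d((-25, 6), (12, -19)) = 44.6542
d((-25, 6), (24, 24)) = 52.2015
d((-25, 6), (-2, 2)) = 23.3452
d((-25, 6), (22, -27)) = 57.4282
d((-25, 6), (11, -12)) = 40.2492
d((18, -4), (12, -19)) = 16.1555
d((18, -4), (24, 24)) = 28.6356
d((18, -4), (-2, 2)) = 20.8806
d((18, -4), (22, -27)) = 23.3452
d((18, -4), (11, -12)) = 10.6301
d((12, -19), (24, 24)) = 44.643
d((12, -19), (-2, 2)) = 25.2389
d((12, -19), (22, -27)) = 12.8062
d((12, -19), (11, -12)) = 7.0711 <-- minimum
d((24, 24), (-2, 2)) = 34.0588
d((24, 24), (22, -27)) = 51.0392
d((24, 24), (11, -12)) = 38.2753
d((-2, 2), (22, -27)) = 37.6431
d((-2, 2), (11, -12)) = 19.105
d((22, -27), (11, -12)) = 18.6011

Closest pair: (12, -19) and (11, -12) with distance 7.0711

The closest pair is (12, -19) and (11, -12) with Euclidean distance 7.0711. For 8 points, brute-force pairwise comparison is shown above. For large n, the divide-and-conquer algorithm (sort by x, recurse on halves, check the dividing strip) achieves O(n log n).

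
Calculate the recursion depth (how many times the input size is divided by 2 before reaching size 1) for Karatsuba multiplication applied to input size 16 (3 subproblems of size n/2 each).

For divide and conquer with division factor 2:

Problem sizes at each level:
Level 0: 16
Level 1: 8
Level 2: 4
Level 3: 2
Level 4: 1

The root is level 0 and the size-1 base case is level 4 (the tree spans levels 0 through 4, i.e. 5 levels counting the root), so the depth is the number of divisions: log_2(16) = 4

The recursion tree depth is log_2(16) = 4. At each level, the problem size is divided by 2, so it takes 4 divisions to reduce to a base case of size 1. The algorithm makes 3 recursive calls at each level.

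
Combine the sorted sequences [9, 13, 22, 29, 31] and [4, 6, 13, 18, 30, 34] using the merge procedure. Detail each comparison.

Merging process:

Compare 9 vs 4: take 4 from right. Merged: [4]
Compare 9 vs 6: take 6 from right. Merged: [4, 6]
Compare 9 vs 13: take 9 from left. Merged: [4, 6, 9]
Compare 13 vs 13: take 13 from left. Merged: [4, 6, 9, 13]
Compare 22 vs 13: take 13 from right. Merged: [4, 6, 9, 13, 13]
Compare 22 vs 18: take 18 from right. Merged: [4, 6, 9, 13, 13, 18]
Compare 22 vs 30: take 22 from left. Merged: [4, 6, 9, 13, 13, 18, 22]
Compare 29 vs 30: take 29 from left. Merged: [4, 6, 9, 13, 13, 18, 22, 29]
Compare 31 vs 30: take 30 from right. Merged: [4, 6, 9, 13, 13, 18, 22, 29, 30]
Compare 31 vs 34: take 31 from left. Merged: [4, 6, 9, 13, 13, 18, 22, 29, 30, 31]
Append remaining from right: [34]. Merged: [4, 6, 9, 13, 13, 18, 22, 29, 30, 31, 34]

Final merged array: [4, 6, 9, 13, 13, 18, 22, 29, 30, 31, 34]
Total comparisons: 10

The merged array is [4, 6, 9, 13, 13, 18, 22, 29, 30, 31, 34], requiring 10 comparisons. The merge step runs in O(n) time where n is the total number of elements.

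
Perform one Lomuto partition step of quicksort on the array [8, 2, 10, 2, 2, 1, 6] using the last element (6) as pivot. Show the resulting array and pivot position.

Lomuto partition with pivot = 6:

Initial array: [8, 2, 10, 2, 2, 1, 6]

arr[0]=8 > 6: no swap
arr[1]=2 <= 6: swap with position 0, array becomes [2, 8, 10, 2, 2, 1, 6]
arr[2]=10 > 6: no swap
arr[3]=2 <= 6: swap with position 1, array becomes [2, 2, 10, 8, 2, 1, 6]
arr[4]=2 <= 6: swap with position 2, array becomes [2, 2, 2, 8, 10, 1, 6]
arr[5]=1 <= 6: swap with position 3, array becomes [2, 2, 2, 1, 10, 8, 6]

Place pivot at position 4: [2, 2, 2, 1, 6, 8, 10]
Pivot position: 4

After partitioning with pivot 6, the array becomes [2, 2, 2, 1, 6, 8, 10]. The pivot is placed at index 4. All elements to the left of the pivot are <= 6, and all elements to the right are > 6.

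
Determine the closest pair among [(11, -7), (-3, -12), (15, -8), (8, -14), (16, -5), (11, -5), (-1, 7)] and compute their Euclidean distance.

Computing all pairwise distances among 7 points:

d((11, -7), (-3, -12)) = 14.8661
d((11, -7), (15, -8)) = 4.1231
d((11, -7), (8, -14)) = 7.6158
d((11, -7), (16, -5)) = 5.3852
d((11, -7), (11, -5)) = 2.0 <-- minimum
d((11, -7), (-1, 7)) = 18.4391
d((-3, -12), (15, -8)) = 18.4391
d((-3, -12), (8, -14)) = 11.1803
d((-3, -12), (16, -5)) = 20.2485
d((-3, -12), (11, -5)) = 15.6525
d((-3, -12), (-1, 7)) = 19.105
d((15, -8), (8, -14)) = 9.2195
d((15, -8), (16, -5)) = 3.1623
d((15, -8), (11, -5)) = 5.0
d((15, -8), (-1, 7)) = 21.9317
d((8, -14), (16, -5)) = 12.0416
d((8, -14), (11, -5)) = 9.4868
d((8, -14), (-1, 7)) = 22.8473
d((16, -5), (11, -5)) = 5.0
d((16, -5), (-1, 7)) = 20.8087
d((11, -5), (-1, 7)) = 16.9706

Closest pair: (11, -7) and (11, -5) with distance 2.0

The closest pair is (11, -7) and (11, -5) with Euclidean distance 2.0. For 7 points, brute-force pairwise comparison is shown above. For large n, the divide-and-conquer algorithm (sort by x, recurse on halves, check the dividing strip) achieves O(n log n).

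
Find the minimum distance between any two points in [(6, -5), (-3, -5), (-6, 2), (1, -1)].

Computing all pairwise distances among 4 points:

d((6, -5), (-3, -5)) = 9.0
d((6, -5), (-6, 2)) = 13.8924
d((6, -5), (1, -1)) = 6.4031
d((-3, -5), (-6, 2)) = 7.6158
d((-3, -5), (1, -1)) = 5.6569 <-- minimum
d((-6, 2), (1, -1)) = 7.6158

Closest pair: (-3, -5) and (1, -1) with distance 5.6569

The closest pair is (-3, -5) and (1, -1) with Euclidean distance 5.6569. For 4 points, brute-force pairwise comparison is shown above. For large n, the divide-and-conquer algorithm (sort by x, recurse on halves, check the dividing strip) achieves O(n log n).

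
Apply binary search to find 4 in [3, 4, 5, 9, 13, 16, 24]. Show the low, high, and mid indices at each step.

Binary search for 4 in [3, 4, 5, 9, 13, 16, 24]:

lo=0, hi=6, mid=3, arr[mid]=9 -> 9 > 4, search left half
lo=0, hi=2, mid=1, arr[mid]=4 -> Found target at index 1!

Binary search finds 4 at index 1 after 2 comparisons. The search repeatedly halves the search space by comparing with the middle element.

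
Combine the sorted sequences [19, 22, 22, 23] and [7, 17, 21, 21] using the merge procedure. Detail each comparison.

Merging process:

Compare 19 vs 7: take 7 from right. Merged: [7]
Compare 19 vs 17: take 17 from right. Merged: [7, 17]
Compare 19 vs 21: take 19 from left. Merged: [7, 17, 19]
Compare 22 vs 21: take 21 from right. Merged: [7, 17, 19, 21]
Compare 22 vs 21: take 21 from right. Merged: [7, 17, 19, 21, 21]
Append remaining from left: [22, 22, 23]. Merged: [7, 17, 19, 21, 21, 22, 22, 23]

Final merged array: [7, 17, 19, 21, 21, 22, 22, 23]
Total comparisons: 5

The merged array is [7, 17, 19, 21, 21, 22, 22, 23], requiring 5 comparisons. The merge step runs in O(n) time where n is the total number of elements.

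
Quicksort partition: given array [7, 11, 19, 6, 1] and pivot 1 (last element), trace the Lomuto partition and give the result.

Lomuto partition with pivot = 1:

Initial array: [7, 11, 19, 6, 1]

arr[0]=7 > 1: no swap
arr[1]=11 > 1: no swap
arr[2]=19 > 1: no swap
arr[3]=6 > 1: no swap

Place pivot at position 0: [1, 11, 19, 6, 7]
Pivot position: 0

After partitioning with pivot 1, the array becomes [1, 11, 19, 6, 7]. The pivot is placed at index 0. All elements to the left of the pivot are <= 1, and all elements to the right are > 1.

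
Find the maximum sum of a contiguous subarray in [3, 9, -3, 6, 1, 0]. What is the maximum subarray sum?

Using Kadane's algorithm on [3, 9, -3, 6, 1, 0]:

Scanning through the array:
Position 1 (value 9): max_ending_here = 12, max_so_far = 12
Position 2 (value -3): max_ending_here = 9, max_so_far = 12
Position 3 (value 6): max_ending_here = 15, max_so_far = 15
Position 4 (value 1): max_ending_here = 16, max_so_far = 16
Position 5 (value 0): max_ending_here = 16, max_so_far = 16

Maximum subarray: [3, 9, -3, 6, 1]
Maximum sum: 16

The maximum subarray is [3, 9, -3, 6, 1] with sum 16. This subarray runs from index 0 to index 4.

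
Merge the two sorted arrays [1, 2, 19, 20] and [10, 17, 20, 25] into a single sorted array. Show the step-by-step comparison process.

Merging process:

Compare 1 vs 10: take 1 from left. Merged: [1]
Compare 2 vs 10: take 2 from left. Merged: [1, 2]
Compare 19 vs 10: take 10 from right. Merged: [1, 2, 10]
Compare 19 vs 17: take 17 from right. Merged: [1, 2, 10, 17]
Compare 19 vs 20: take 19 from left. Merged: [1, 2, 10, 17, 19]
Compare 20 vs 20: take 20 from left. Merged: [1, 2, 10, 17, 19, 20]
Append remaining from right: [20, 25]. Merged: [1, 2, 10, 17, 19, 20, 20, 25]

Final merged array: [1, 2, 10, 17, 19, 20, 20, 25]
Total comparisons: 6

The merged array is [1, 2, 10, 17, 19, 20, 20, 25], requiring 6 comparisons. The merge step runs in O(n) time where n is the total number of elements.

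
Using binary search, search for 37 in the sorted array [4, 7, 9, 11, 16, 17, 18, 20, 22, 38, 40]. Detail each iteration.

Binary search for 37 in [4, 7, 9, 11, 16, 17, 18, 20, 22, 38, 40]:

lo=0, hi=10, mid=5, arr[mid]=17 -> 17 < 37, search right half
lo=6, hi=10, mid=8, arr[mid]=22 -> 22 < 37, search right half
lo=9, hi=10, mid=9, arr[mid]=38 -> 38 > 37, search left half
lo=9 > hi=8, target 37 not found

Binary search determines that 37 is not in the array after 3 comparisons. The search space was exhausted without finding the target.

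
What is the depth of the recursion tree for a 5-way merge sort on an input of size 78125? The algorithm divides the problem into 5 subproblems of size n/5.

For divide and conquer with division factor 5:

Problem sizes at each level:
Level 0: 78125
Level 1: 15625
Level 2: 3125
Level 3: 625
Level 4: 125
Level 5: 25
Level 6: 5
Level 7: 1

The root is level 0 and the size-1 base case is level 7 (the tree spans levels 0 through 7, i.e. 8 levels counting the root), so the depth is the number of divisions: log_5(78125) = 7

The recursion tree depth is log_5(78125) = 7. At each level, the problem size is divided by 5, so it takes 7 divisions to reduce to a base case of size 1. The algorithm makes 5 recursive calls at each level.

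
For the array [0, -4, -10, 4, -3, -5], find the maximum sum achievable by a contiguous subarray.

Using Kadane's algorithm on [0, -4, -10, 4, -3, -5]:

Scanning through the array:
Position 1 (value -4): max_ending_here = -4, max_so_far = 0
Position 2 (value -10): max_ending_here = -10, max_so_far = 0
Position 3 (value 4): max_ending_here = 4, max_so_far = 4
Position 4 (value -3): max_ending_here = 1, max_so_far = 4
Position 5 (value -5): max_ending_here = -4, max_so_far = 4

Maximum subarray: [4]
Maximum sum: 4

The maximum subarray is [4] with sum 4. This subarray runs from index 3 to index 3.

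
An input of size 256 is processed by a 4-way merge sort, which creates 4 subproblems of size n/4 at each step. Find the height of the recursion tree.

For divide and conquer with division factor 4:

Problem sizes at each level:
Level 0: 256
Level 1: 64
Level 2: 16
Level 3: 4
Level 4: 1

The root is level 0 and the size-1 base case is level 4 (the tree spans levels 0 through 4, i.e. 5 levels counting the root), so the depth is the number of divisions: log_4(256) = 4

The recursion tree depth is log_4(256) = 4. At each level, the problem size is divided by 4, so it takes 4 divisions to reduce to a base case of size 1. The algorithm makes 4 recursive calls at each level.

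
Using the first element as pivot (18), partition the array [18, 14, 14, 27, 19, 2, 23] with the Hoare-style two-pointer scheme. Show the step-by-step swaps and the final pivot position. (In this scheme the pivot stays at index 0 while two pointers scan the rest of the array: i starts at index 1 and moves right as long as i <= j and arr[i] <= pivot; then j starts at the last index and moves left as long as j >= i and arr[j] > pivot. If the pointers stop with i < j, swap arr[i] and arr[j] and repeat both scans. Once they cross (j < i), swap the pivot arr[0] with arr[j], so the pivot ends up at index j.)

Hoare-style two-pointer partition with pivot = 18:

Initial array: [18, 14, 14, 27, 19, 2, 23]

Pointers start at i = 1, j = 6.
i stops at index 3 (arr[3]=27 > 18), j stops at index 5 (arr[5]=2 <= 18): swap arr[3] and arr[5], array becomes [18, 14, 14, 2, 19, 27, 23]
i ends at 4, j ends at 3: the pointers have crossed (j < i), so scanning stops.

Swap pivot arr[0] with arr[3] to place pivot at position 3: [2, 14, 14, 18, 19, 27, 23]
Pivot position: 3

After partitioning with pivot 18, the array becomes [2, 14, 14, 18, 19, 27, 23]. The pivot is placed at index 3. All elements to the left of the pivot are <= 18, and all elements to the right are > 18.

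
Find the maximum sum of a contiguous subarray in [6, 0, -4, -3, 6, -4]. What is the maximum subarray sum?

Using Kadane's algorithm on [6, 0, -4, -3, 6, -4]:

Scanning through the array:
Position 1 (value 0): max_ending_here = 6, max_so_far = 6
Position 2 (value -4): max_ending_here = 2, max_so_far = 6
Position 3 (value -3): max_ending_here = -1, max_so_far = 6
Position 4 (value 6): max_ending_here = 6, max_so_far = 6
Position 5 (value -4): max_ending_here = 2, max_so_far = 6

Maximum subarray: [6]
Maximum sum: 6

The maximum subarray is [6] with sum 6. This subarray runs from index 0 to index 0.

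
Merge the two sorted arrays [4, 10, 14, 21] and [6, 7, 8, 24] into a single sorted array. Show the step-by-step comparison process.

Merging process:

Compare 4 vs 6: take 4 from left. Merged: [4]
Compare 10 vs 6: take 6 from right. Merged: [4, 6]
Compare 10 vs 7: take 7 from right. Merged: [4, 6, 7]
Compare 10 vs 8: take 8 from right. Merged: [4, 6, 7, 8]
Compare 10 vs 24: take 10 from left. Merged: [4, 6, 7, 8, 10]
Compare 14 vs 24: take 14 from left. Merged: [4, 6, 7, 8, 10, 14]
Compare 21 vs 24: take 21 from left. Merged: [4, 6, 7, 8, 10, 14, 21]
Append remaining from right: [24]. Merged: [4, 6, 7, 8, 10, 14, 21, 24]

Final merged array: [4, 6, 7, 8, 10, 14, 21, 24]
Total comparisons: 7

The merged array is [4, 6, 7, 8, 10, 14, 21, 24], requiring 7 comparisons. The merge step runs in O(n) time where n is the total number of elements.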